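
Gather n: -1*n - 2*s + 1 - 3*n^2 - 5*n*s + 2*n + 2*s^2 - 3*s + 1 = -3*n^2 + n*(1 - 5*s) + 2*s^2 - 5*s + 2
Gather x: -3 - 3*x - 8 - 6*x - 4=-9*x - 15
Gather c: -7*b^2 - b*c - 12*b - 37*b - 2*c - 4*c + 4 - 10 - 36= -7*b^2 - 49*b + c*(-b - 6) - 42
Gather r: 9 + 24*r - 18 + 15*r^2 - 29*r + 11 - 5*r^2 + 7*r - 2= 10*r^2 + 2*r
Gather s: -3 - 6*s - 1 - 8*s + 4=-14*s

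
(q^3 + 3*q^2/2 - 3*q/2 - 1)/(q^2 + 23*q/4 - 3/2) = 2*(2*q^3 + 3*q^2 - 3*q - 2)/(4*q^2 + 23*q - 6)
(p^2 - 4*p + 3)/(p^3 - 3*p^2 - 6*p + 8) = (p - 3)/(p^2 - 2*p - 8)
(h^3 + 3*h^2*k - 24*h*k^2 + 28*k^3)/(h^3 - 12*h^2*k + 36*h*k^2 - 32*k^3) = (h + 7*k)/(h - 8*k)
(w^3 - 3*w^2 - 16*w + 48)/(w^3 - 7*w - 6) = (w^2 - 16)/(w^2 + 3*w + 2)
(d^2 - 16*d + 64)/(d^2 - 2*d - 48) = (d - 8)/(d + 6)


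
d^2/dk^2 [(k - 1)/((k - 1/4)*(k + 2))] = 8*(16*k^3 - 48*k^2 - 60*k - 43)/(64*k^6 + 336*k^5 + 492*k^4 + 7*k^3 - 246*k^2 + 84*k - 8)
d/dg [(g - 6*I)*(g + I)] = 2*g - 5*I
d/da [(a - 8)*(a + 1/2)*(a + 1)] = 3*a^2 - 13*a - 23/2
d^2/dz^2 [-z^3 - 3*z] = -6*z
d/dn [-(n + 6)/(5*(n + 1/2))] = 22/(5*(4*n^2 + 4*n + 1))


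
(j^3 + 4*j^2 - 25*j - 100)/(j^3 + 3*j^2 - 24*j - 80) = (j + 5)/(j + 4)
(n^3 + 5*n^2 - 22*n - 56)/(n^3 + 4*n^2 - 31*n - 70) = (n - 4)/(n - 5)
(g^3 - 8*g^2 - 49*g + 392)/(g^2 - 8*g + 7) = (g^2 - g - 56)/(g - 1)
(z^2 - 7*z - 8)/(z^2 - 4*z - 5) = (z - 8)/(z - 5)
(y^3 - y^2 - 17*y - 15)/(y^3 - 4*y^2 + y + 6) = (y^2 - 2*y - 15)/(y^2 - 5*y + 6)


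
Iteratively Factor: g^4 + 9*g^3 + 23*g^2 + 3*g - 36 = (g - 1)*(g^3 + 10*g^2 + 33*g + 36) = (g - 1)*(g + 3)*(g^2 + 7*g + 12) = (g - 1)*(g + 3)*(g + 4)*(g + 3)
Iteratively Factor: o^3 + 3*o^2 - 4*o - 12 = (o + 2)*(o^2 + o - 6) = (o - 2)*(o + 2)*(o + 3)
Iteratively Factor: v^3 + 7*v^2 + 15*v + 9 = (v + 3)*(v^2 + 4*v + 3) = (v + 3)^2*(v + 1)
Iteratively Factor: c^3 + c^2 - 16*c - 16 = (c - 4)*(c^2 + 5*c + 4) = (c - 4)*(c + 1)*(c + 4)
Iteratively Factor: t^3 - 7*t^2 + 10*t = (t - 5)*(t^2 - 2*t) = (t - 5)*(t - 2)*(t)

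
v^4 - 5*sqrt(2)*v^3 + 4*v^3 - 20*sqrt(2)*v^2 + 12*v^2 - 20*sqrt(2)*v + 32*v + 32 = (v + 2)^2*(v - 4*sqrt(2))*(v - sqrt(2))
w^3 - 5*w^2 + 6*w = w*(w - 3)*(w - 2)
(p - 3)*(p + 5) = p^2 + 2*p - 15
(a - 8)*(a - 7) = a^2 - 15*a + 56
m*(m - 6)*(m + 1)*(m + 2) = m^4 - 3*m^3 - 16*m^2 - 12*m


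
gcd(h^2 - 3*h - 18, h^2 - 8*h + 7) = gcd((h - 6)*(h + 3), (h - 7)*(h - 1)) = 1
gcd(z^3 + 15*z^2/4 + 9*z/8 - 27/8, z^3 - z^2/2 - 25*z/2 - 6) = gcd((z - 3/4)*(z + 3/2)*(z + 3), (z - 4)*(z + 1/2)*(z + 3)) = z + 3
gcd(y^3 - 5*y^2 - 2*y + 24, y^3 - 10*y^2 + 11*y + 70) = y + 2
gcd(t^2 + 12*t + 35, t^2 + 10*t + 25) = t + 5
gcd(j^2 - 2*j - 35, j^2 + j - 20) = j + 5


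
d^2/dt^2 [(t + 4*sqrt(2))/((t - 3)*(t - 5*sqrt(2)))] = 2*(-(t - 3)^2*(t - 5*sqrt(2)) + (t - 3)^2*(t + 4*sqrt(2)) - (t - 3)*(t - 5*sqrt(2))^2 + (t - 3)*(t - 5*sqrt(2))*(t + 4*sqrt(2)) + (t - 5*sqrt(2))^2*(t + 4*sqrt(2)))/((t - 3)^3*(t - 5*sqrt(2))^3)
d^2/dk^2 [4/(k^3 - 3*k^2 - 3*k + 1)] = 24*((1 - k)*(k^3 - 3*k^2 - 3*k + 1) + 3*(-k^2 + 2*k + 1)^2)/(k^3 - 3*k^2 - 3*k + 1)^3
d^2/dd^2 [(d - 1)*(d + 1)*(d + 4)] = 6*d + 8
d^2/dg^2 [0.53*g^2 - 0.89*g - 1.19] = 1.06000000000000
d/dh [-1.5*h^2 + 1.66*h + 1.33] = 1.66 - 3.0*h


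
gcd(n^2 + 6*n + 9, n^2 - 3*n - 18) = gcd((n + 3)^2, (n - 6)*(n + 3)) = n + 3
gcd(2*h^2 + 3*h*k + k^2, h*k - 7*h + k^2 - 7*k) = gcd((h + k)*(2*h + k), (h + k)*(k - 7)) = h + k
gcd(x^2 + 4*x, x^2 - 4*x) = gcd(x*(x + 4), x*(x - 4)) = x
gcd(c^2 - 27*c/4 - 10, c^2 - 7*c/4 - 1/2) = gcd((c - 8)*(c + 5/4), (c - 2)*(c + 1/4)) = 1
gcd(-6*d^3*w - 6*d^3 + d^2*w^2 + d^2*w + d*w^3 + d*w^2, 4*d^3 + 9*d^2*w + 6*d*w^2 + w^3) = 1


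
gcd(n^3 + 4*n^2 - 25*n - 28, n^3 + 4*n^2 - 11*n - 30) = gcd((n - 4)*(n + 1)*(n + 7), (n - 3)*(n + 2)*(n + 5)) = 1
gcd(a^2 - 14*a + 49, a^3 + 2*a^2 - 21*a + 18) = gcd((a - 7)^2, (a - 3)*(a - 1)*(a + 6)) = 1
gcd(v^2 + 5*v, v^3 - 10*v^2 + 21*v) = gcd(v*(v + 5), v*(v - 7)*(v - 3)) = v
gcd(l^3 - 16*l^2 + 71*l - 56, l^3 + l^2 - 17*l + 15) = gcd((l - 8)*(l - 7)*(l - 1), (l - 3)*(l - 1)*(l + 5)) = l - 1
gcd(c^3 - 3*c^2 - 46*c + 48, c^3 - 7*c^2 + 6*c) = c - 1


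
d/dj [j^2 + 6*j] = 2*j + 6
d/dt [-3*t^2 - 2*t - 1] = -6*t - 2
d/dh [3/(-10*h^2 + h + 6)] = 3*(20*h - 1)/(-10*h^2 + h + 6)^2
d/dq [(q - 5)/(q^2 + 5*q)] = (-q^2 + 10*q + 25)/(q^2*(q^2 + 10*q + 25))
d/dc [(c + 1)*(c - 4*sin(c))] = c - (c + 1)*(4*cos(c) - 1) - 4*sin(c)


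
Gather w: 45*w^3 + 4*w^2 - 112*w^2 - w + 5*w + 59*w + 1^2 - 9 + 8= 45*w^3 - 108*w^2 + 63*w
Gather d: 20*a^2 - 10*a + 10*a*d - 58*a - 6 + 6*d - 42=20*a^2 - 68*a + d*(10*a + 6) - 48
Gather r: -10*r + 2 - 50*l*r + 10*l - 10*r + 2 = 10*l + r*(-50*l - 20) + 4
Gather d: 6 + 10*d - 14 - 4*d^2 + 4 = -4*d^2 + 10*d - 4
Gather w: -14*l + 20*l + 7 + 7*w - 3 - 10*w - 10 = 6*l - 3*w - 6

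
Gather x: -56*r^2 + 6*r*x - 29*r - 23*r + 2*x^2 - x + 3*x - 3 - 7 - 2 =-56*r^2 - 52*r + 2*x^2 + x*(6*r + 2) - 12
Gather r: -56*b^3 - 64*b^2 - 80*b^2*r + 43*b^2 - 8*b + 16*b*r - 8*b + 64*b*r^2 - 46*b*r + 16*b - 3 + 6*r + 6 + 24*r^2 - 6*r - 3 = -56*b^3 - 21*b^2 + r^2*(64*b + 24) + r*(-80*b^2 - 30*b)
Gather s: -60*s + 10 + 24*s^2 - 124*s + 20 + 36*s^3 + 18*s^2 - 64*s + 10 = 36*s^3 + 42*s^2 - 248*s + 40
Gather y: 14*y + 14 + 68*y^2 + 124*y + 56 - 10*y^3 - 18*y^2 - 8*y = -10*y^3 + 50*y^2 + 130*y + 70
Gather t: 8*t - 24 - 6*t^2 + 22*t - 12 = -6*t^2 + 30*t - 36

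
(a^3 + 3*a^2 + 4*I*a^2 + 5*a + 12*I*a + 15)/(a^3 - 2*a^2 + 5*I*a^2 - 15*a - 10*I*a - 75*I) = (a - I)/(a - 5)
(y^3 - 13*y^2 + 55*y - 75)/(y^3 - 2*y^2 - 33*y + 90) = (y - 5)/(y + 6)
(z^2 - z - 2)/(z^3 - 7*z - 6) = (z - 2)/(z^2 - z - 6)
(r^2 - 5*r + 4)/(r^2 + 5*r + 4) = (r^2 - 5*r + 4)/(r^2 + 5*r + 4)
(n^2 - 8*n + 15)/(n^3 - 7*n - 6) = (n - 5)/(n^2 + 3*n + 2)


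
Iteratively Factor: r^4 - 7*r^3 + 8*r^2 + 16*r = (r + 1)*(r^3 - 8*r^2 + 16*r) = (r - 4)*(r + 1)*(r^2 - 4*r) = (r - 4)^2*(r + 1)*(r)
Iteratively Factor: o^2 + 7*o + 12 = (o + 4)*(o + 3)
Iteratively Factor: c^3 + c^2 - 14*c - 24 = (c + 3)*(c^2 - 2*c - 8) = (c + 2)*(c + 3)*(c - 4)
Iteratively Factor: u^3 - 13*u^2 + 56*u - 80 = (u - 4)*(u^2 - 9*u + 20) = (u - 5)*(u - 4)*(u - 4)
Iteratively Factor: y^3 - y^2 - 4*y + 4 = (y - 1)*(y^2 - 4) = (y - 1)*(y + 2)*(y - 2)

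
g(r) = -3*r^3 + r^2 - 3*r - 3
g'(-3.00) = -90.00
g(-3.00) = 96.00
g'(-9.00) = -750.00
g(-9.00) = 2292.00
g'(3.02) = -79.04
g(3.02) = -85.57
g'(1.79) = -28.26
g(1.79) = -22.37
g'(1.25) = -14.56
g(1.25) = -11.05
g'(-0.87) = -11.55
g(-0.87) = 2.34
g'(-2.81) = -79.68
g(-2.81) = 79.89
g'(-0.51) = -6.36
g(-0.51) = -0.81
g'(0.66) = -5.60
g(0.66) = -5.41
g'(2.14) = -39.94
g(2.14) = -34.24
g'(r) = -9*r^2 + 2*r - 3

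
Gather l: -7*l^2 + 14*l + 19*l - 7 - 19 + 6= -7*l^2 + 33*l - 20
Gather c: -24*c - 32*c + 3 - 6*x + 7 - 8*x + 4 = -56*c - 14*x + 14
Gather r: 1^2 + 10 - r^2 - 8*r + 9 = -r^2 - 8*r + 20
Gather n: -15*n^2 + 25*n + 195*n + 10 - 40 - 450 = -15*n^2 + 220*n - 480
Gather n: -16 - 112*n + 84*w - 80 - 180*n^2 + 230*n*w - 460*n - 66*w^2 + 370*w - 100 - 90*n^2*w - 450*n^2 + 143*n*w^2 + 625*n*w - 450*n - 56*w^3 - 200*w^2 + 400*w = n^2*(-90*w - 630) + n*(143*w^2 + 855*w - 1022) - 56*w^3 - 266*w^2 + 854*w - 196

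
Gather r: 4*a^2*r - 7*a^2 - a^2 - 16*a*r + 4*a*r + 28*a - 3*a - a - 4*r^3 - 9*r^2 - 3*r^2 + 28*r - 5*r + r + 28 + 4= -8*a^2 + 24*a - 4*r^3 - 12*r^2 + r*(4*a^2 - 12*a + 24) + 32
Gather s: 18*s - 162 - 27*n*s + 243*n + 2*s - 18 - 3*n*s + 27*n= 270*n + s*(20 - 30*n) - 180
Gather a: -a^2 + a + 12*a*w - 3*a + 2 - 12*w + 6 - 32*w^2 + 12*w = -a^2 + a*(12*w - 2) - 32*w^2 + 8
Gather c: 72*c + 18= 72*c + 18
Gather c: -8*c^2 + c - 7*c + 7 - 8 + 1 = -8*c^2 - 6*c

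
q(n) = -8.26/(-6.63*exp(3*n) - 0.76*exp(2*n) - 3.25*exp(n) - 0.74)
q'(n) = -8.26*(19.89*exp(3*n) + 1.52*exp(2*n) + 3.25*exp(n))/(-6.63*exp(3*n) - 0.76*exp(2*n) - 3.25*exp(n) - 0.74)^2 = (-164.2914*exp(2*n) - 12.5552*exp(n) - 26.845)*exp(n)/(6.63*exp(3*n) + 0.76*exp(2*n) + 3.25*exp(n) + 0.74)^2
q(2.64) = 0.00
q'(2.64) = -0.00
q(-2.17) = 7.30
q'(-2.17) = -2.72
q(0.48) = 0.23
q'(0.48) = -0.60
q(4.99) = 0.00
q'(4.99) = -0.00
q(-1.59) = 5.54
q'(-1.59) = -3.33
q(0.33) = 0.34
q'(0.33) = -0.83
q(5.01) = 0.00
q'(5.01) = -0.00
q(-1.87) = 6.44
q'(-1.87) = -3.06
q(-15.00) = 11.16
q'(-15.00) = 0.00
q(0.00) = 0.73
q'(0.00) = -1.57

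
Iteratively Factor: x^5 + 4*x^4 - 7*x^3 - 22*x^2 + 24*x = (x + 3)*(x^4 + x^3 - 10*x^2 + 8*x) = (x - 1)*(x + 3)*(x^3 + 2*x^2 - 8*x) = x*(x - 1)*(x + 3)*(x^2 + 2*x - 8) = x*(x - 1)*(x + 3)*(x + 4)*(x - 2)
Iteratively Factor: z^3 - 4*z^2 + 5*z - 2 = (z - 1)*(z^2 - 3*z + 2) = (z - 2)*(z - 1)*(z - 1)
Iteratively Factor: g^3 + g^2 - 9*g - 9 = (g - 3)*(g^2 + 4*g + 3) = (g - 3)*(g + 3)*(g + 1)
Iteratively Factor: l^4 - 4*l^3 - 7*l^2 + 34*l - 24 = (l + 3)*(l^3 - 7*l^2 + 14*l - 8) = (l - 1)*(l + 3)*(l^2 - 6*l + 8) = (l - 2)*(l - 1)*(l + 3)*(l - 4)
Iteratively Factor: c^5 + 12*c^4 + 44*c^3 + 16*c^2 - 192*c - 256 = (c + 4)*(c^4 + 8*c^3 + 12*c^2 - 32*c - 64) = (c + 4)^2*(c^3 + 4*c^2 - 4*c - 16) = (c + 2)*(c + 4)^2*(c^2 + 2*c - 8) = (c - 2)*(c + 2)*(c + 4)^2*(c + 4)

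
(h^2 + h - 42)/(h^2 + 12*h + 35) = (h - 6)/(h + 5)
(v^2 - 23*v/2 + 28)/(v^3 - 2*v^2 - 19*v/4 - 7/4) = 2*(v - 8)/(2*v^2 + 3*v + 1)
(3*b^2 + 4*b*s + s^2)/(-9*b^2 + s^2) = (b + s)/(-3*b + s)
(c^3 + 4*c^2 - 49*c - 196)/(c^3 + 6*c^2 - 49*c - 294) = (c + 4)/(c + 6)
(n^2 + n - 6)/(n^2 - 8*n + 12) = (n + 3)/(n - 6)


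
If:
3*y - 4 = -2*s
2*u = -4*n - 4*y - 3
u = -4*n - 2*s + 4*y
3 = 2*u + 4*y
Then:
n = -3/2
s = 25/12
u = 29/18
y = -1/18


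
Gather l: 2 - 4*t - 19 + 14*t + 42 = 10*t + 25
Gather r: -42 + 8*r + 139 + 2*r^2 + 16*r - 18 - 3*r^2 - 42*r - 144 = -r^2 - 18*r - 65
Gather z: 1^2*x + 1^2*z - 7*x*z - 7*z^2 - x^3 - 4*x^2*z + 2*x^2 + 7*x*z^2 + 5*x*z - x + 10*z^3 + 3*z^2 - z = -x^3 + 2*x^2 + 10*z^3 + z^2*(7*x - 4) + z*(-4*x^2 - 2*x)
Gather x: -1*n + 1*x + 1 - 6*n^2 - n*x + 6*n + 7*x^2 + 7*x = -6*n^2 + 5*n + 7*x^2 + x*(8 - n) + 1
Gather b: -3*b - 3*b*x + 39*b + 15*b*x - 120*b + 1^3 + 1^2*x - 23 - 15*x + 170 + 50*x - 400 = b*(12*x - 84) + 36*x - 252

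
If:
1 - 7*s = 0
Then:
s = 1/7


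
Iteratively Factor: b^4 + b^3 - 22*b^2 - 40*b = (b + 4)*(b^3 - 3*b^2 - 10*b) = (b + 2)*(b + 4)*(b^2 - 5*b) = (b - 5)*(b + 2)*(b + 4)*(b)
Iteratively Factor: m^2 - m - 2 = (m - 2)*(m + 1)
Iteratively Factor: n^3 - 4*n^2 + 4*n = (n)*(n^2 - 4*n + 4) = n*(n - 2)*(n - 2)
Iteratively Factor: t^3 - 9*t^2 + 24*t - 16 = (t - 4)*(t^2 - 5*t + 4) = (t - 4)*(t - 1)*(t - 4)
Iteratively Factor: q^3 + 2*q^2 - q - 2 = (q + 2)*(q^2 - 1) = (q + 1)*(q + 2)*(q - 1)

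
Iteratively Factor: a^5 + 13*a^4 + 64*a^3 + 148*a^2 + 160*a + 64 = (a + 4)*(a^4 + 9*a^3 + 28*a^2 + 36*a + 16) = (a + 2)*(a + 4)*(a^3 + 7*a^2 + 14*a + 8) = (a + 2)^2*(a + 4)*(a^2 + 5*a + 4) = (a + 2)^2*(a + 4)^2*(a + 1)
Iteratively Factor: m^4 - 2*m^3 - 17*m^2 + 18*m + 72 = (m + 2)*(m^3 - 4*m^2 - 9*m + 36) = (m - 3)*(m + 2)*(m^2 - m - 12) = (m - 3)*(m + 2)*(m + 3)*(m - 4)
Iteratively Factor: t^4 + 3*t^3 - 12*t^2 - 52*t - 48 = (t + 3)*(t^3 - 12*t - 16) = (t + 2)*(t + 3)*(t^2 - 2*t - 8) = (t + 2)^2*(t + 3)*(t - 4)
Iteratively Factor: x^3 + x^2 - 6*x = (x + 3)*(x^2 - 2*x) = (x - 2)*(x + 3)*(x)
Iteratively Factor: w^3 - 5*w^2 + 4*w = (w - 4)*(w^2 - w) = w*(w - 4)*(w - 1)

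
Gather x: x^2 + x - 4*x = x^2 - 3*x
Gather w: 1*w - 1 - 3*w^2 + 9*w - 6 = -3*w^2 + 10*w - 7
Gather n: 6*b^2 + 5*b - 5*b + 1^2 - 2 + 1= 6*b^2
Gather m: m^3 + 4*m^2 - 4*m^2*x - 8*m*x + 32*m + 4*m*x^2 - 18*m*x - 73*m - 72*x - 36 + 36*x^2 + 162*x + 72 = m^3 + m^2*(4 - 4*x) + m*(4*x^2 - 26*x - 41) + 36*x^2 + 90*x + 36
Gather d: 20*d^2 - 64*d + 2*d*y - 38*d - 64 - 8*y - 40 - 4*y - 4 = 20*d^2 + d*(2*y - 102) - 12*y - 108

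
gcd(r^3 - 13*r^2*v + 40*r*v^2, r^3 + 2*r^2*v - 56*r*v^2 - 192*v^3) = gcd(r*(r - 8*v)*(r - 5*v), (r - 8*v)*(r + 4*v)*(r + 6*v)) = r - 8*v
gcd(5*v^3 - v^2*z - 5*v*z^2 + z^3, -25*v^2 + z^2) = -5*v + z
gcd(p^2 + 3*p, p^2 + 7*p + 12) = p + 3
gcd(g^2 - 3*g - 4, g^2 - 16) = g - 4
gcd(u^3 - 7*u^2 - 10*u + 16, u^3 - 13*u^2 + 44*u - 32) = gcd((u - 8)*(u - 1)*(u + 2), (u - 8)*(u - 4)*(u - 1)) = u^2 - 9*u + 8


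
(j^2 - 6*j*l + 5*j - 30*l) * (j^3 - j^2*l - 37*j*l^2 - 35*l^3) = j^5 - 7*j^4*l + 5*j^4 - 31*j^3*l^2 - 35*j^3*l + 187*j^2*l^3 - 155*j^2*l^2 + 210*j*l^4 + 935*j*l^3 + 1050*l^4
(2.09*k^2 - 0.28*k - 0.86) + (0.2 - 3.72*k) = 2.09*k^2 - 4.0*k - 0.66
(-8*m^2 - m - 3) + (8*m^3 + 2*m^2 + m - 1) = 8*m^3 - 6*m^2 - 4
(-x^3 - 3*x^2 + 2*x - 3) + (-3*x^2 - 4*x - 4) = -x^3 - 6*x^2 - 2*x - 7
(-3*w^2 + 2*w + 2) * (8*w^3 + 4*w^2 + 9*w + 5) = -24*w^5 + 4*w^4 - 3*w^3 + 11*w^2 + 28*w + 10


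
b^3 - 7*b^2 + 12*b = b*(b - 4)*(b - 3)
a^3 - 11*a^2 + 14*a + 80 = (a - 8)*(a - 5)*(a + 2)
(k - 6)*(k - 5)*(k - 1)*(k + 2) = k^4 - 10*k^3 + 17*k^2 + 52*k - 60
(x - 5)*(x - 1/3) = x^2 - 16*x/3 + 5/3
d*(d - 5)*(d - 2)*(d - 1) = d^4 - 8*d^3 + 17*d^2 - 10*d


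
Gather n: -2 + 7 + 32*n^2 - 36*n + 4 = 32*n^2 - 36*n + 9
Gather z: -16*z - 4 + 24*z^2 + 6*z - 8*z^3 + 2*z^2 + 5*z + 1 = -8*z^3 + 26*z^2 - 5*z - 3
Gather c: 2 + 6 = 8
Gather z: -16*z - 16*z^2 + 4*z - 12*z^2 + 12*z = -28*z^2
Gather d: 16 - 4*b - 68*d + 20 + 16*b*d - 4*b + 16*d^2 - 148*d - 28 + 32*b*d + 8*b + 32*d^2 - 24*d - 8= 48*d^2 + d*(48*b - 240)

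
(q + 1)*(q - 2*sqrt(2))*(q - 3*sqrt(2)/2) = q^3 - 7*sqrt(2)*q^2/2 + q^2 - 7*sqrt(2)*q/2 + 6*q + 6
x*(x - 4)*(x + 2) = x^3 - 2*x^2 - 8*x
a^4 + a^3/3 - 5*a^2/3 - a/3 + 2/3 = (a - 1)*(a - 2/3)*(a + 1)^2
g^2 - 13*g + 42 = (g - 7)*(g - 6)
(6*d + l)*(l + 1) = 6*d*l + 6*d + l^2 + l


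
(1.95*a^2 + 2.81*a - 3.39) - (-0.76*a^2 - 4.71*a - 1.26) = 2.71*a^2 + 7.52*a - 2.13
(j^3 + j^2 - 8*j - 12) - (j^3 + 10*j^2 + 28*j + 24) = -9*j^2 - 36*j - 36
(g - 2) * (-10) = 20 - 10*g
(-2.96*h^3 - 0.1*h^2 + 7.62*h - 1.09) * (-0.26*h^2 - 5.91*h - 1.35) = 0.7696*h^5 + 17.5196*h^4 + 2.6058*h^3 - 44.6158*h^2 - 3.8451*h + 1.4715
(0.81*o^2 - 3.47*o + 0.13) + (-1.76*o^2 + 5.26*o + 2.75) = -0.95*o^2 + 1.79*o + 2.88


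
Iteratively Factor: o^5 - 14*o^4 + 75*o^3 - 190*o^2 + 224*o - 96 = (o - 3)*(o^4 - 11*o^3 + 42*o^2 - 64*o + 32) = (o - 3)*(o - 2)*(o^3 - 9*o^2 + 24*o - 16) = (o - 3)*(o - 2)*(o - 1)*(o^2 - 8*o + 16) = (o - 4)*(o - 3)*(o - 2)*(o - 1)*(o - 4)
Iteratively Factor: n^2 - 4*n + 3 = (n - 1)*(n - 3)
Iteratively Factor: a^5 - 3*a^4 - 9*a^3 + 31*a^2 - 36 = (a + 1)*(a^4 - 4*a^3 - 5*a^2 + 36*a - 36) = (a + 1)*(a + 3)*(a^3 - 7*a^2 + 16*a - 12) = (a - 3)*(a + 1)*(a + 3)*(a^2 - 4*a + 4) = (a - 3)*(a - 2)*(a + 1)*(a + 3)*(a - 2)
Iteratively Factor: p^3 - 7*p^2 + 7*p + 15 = (p - 5)*(p^2 - 2*p - 3) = (p - 5)*(p + 1)*(p - 3)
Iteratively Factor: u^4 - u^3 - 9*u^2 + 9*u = (u + 3)*(u^3 - 4*u^2 + 3*u) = u*(u + 3)*(u^2 - 4*u + 3) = u*(u - 1)*(u + 3)*(u - 3)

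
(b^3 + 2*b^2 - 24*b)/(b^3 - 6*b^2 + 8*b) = (b + 6)/(b - 2)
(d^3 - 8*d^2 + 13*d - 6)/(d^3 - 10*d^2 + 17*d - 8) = (d - 6)/(d - 8)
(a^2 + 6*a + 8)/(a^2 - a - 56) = (a^2 + 6*a + 8)/(a^2 - a - 56)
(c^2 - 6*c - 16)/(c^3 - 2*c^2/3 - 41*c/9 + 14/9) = 9*(c - 8)/(9*c^2 - 24*c + 7)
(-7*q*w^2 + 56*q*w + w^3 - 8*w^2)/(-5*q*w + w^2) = (7*q*w - 56*q - w^2 + 8*w)/(5*q - w)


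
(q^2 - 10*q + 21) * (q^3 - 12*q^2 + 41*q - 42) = q^5 - 22*q^4 + 182*q^3 - 704*q^2 + 1281*q - 882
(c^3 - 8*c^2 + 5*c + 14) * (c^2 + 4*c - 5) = c^5 - 4*c^4 - 32*c^3 + 74*c^2 + 31*c - 70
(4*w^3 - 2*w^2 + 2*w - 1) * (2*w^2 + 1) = 8*w^5 - 4*w^4 + 8*w^3 - 4*w^2 + 2*w - 1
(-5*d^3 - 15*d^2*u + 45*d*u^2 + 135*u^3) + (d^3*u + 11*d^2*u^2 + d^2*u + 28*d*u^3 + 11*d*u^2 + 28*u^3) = d^3*u - 5*d^3 + 11*d^2*u^2 - 14*d^2*u + 28*d*u^3 + 56*d*u^2 + 163*u^3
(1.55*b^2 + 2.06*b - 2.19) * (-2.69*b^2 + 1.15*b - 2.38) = -4.1695*b^4 - 3.7589*b^3 + 4.5711*b^2 - 7.4213*b + 5.2122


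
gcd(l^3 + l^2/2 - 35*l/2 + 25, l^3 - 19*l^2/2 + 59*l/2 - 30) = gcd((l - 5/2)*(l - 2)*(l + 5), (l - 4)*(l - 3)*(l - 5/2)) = l - 5/2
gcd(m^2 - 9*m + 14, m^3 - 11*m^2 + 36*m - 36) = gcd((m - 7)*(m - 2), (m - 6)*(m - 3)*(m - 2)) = m - 2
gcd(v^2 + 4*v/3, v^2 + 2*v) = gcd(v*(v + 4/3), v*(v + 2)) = v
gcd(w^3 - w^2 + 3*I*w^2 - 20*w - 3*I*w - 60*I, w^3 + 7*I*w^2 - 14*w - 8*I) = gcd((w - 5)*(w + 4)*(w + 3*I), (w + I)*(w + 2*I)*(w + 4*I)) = 1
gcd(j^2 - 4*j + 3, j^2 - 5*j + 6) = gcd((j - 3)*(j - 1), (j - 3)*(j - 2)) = j - 3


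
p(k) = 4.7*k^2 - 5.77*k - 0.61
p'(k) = 9.4*k - 5.77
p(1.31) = -0.10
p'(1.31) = 6.54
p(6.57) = 164.36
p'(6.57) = 55.99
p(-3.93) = 94.66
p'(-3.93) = -42.71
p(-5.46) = 171.01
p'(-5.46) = -57.09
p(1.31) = -0.10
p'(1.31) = 6.54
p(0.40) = -2.17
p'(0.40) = -2.01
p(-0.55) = 3.99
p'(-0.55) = -10.94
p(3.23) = 29.79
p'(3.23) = 24.59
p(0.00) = -0.61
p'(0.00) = -5.77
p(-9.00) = 432.02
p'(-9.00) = -90.37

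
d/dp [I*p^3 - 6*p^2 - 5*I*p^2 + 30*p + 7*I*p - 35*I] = 3*I*p^2 - 12*p - 10*I*p + 30 + 7*I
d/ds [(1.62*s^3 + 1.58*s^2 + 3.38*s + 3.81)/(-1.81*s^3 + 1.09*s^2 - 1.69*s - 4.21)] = (-1.77635683940025e-15*s^5 + 4.6256*s^4 + 6.76*s^3 - 6.1267*s^2 - 21.6094*s - 7.7909)/(3.2761*s^6 - 3.9458*s^5 + 7.3059*s^4 + 11.556*s^3 - 6.3217*s^2 + 14.2298*s + 17.7241)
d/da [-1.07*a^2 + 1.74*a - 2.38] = 1.74 - 2.14*a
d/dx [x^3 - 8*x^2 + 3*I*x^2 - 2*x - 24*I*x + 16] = 3*x^2 + x*(-16 + 6*I) - 2 - 24*I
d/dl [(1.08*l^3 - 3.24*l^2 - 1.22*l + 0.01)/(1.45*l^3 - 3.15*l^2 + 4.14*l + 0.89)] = (8.88178419700125e-16*l^5 + 1.296*l^4 + 12.4804*l^3 - 14.4165*l^2 - 5.7042*l - 1.1272)/(2.1025*l^6 - 9.135*l^5 + 21.9285*l^4 - 23.501*l^3 + 11.5326*l^2 + 7.3692*l + 0.7921)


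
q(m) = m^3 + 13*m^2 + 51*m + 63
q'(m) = 3*m^2 + 26*m + 51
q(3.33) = 413.91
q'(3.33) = 170.85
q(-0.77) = 30.98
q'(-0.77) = 32.76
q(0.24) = 76.00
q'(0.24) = 57.41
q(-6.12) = 8.57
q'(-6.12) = 4.24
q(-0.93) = 26.01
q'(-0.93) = 29.41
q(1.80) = 202.75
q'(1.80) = 107.52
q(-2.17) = 3.33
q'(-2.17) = 8.71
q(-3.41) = 0.60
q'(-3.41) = -2.78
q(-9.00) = -72.00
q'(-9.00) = 60.00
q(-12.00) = -405.00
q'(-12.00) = 171.00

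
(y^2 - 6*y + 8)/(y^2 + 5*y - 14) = (y - 4)/(y + 7)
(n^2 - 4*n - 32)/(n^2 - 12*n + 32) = (n + 4)/(n - 4)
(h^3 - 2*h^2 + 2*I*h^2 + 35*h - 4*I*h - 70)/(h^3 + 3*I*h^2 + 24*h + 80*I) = (h^2 + h*(-2 + 7*I) - 14*I)/(h^2 + 8*I*h - 16)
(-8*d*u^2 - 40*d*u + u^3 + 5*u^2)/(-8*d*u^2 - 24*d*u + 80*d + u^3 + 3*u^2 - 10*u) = u/(u - 2)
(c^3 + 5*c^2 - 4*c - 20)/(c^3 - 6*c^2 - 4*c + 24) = (c + 5)/(c - 6)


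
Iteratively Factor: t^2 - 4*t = (t)*(t - 4)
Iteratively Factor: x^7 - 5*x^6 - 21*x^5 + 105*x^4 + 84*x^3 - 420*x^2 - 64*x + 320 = (x - 1)*(x^6 - 4*x^5 - 25*x^4 + 80*x^3 + 164*x^2 - 256*x - 320) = (x - 1)*(x + 1)*(x^5 - 5*x^4 - 20*x^3 + 100*x^2 + 64*x - 320) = (x - 1)*(x + 1)*(x + 2)*(x^4 - 7*x^3 - 6*x^2 + 112*x - 160) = (x - 4)*(x - 1)*(x + 1)*(x + 2)*(x^3 - 3*x^2 - 18*x + 40) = (x - 4)*(x - 1)*(x + 1)*(x + 2)*(x + 4)*(x^2 - 7*x + 10) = (x - 4)*(x - 2)*(x - 1)*(x + 1)*(x + 2)*(x + 4)*(x - 5)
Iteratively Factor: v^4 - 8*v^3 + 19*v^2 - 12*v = (v - 3)*(v^3 - 5*v^2 + 4*v) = v*(v - 3)*(v^2 - 5*v + 4) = v*(v - 4)*(v - 3)*(v - 1)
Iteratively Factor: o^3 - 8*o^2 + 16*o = (o - 4)*(o^2 - 4*o) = (o - 4)^2*(o)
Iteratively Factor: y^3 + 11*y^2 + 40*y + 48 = (y + 3)*(y^2 + 8*y + 16) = (y + 3)*(y + 4)*(y + 4)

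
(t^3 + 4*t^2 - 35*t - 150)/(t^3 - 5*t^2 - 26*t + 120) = (t + 5)/(t - 4)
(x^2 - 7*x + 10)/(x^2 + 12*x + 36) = (x^2 - 7*x + 10)/(x^2 + 12*x + 36)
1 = 1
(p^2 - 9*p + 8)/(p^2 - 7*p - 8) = (p - 1)/(p + 1)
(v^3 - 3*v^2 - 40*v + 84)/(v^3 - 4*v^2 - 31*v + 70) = (v + 6)/(v + 5)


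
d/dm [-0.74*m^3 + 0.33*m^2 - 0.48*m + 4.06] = -2.22*m^2 + 0.66*m - 0.48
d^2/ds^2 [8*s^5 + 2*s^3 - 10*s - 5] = 160*s^3 + 12*s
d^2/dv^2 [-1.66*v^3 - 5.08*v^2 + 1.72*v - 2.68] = -9.96*v - 10.16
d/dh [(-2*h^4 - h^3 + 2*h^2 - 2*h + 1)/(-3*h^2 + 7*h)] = (12*h^5 - 39*h^4 - 14*h^3 + 8*h^2 + 6*h - 7)/(h^2*(9*h^2 - 42*h + 49))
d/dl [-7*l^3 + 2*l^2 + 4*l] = -21*l^2 + 4*l + 4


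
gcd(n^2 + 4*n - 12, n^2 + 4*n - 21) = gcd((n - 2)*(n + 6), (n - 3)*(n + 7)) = 1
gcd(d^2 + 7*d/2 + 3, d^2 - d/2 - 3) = d + 3/2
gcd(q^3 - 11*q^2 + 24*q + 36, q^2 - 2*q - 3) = q + 1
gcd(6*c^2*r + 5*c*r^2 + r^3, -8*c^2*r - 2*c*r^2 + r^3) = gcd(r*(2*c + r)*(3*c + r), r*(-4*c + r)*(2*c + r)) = 2*c*r + r^2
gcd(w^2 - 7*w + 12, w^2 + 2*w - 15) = w - 3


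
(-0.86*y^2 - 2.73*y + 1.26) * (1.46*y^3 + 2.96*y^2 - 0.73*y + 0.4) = -1.2556*y^5 - 6.5314*y^4 - 5.6134*y^3 + 5.3785*y^2 - 2.0118*y + 0.504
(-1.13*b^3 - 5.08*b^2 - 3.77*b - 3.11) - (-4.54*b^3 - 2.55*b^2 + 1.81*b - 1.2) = 3.41*b^3 - 2.53*b^2 - 5.58*b - 1.91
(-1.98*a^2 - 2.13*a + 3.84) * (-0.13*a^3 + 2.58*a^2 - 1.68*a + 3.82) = 0.2574*a^5 - 4.8315*a^4 - 2.6682*a^3 + 5.922*a^2 - 14.5878*a + 14.6688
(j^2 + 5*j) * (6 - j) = -j^3 + j^2 + 30*j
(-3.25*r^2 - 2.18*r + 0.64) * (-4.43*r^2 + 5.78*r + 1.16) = 14.3975*r^4 - 9.1276*r^3 - 19.2056*r^2 + 1.1704*r + 0.7424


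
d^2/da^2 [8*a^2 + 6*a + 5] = 16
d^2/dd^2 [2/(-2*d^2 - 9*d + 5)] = 4*(4*d^2 + 18*d - (4*d + 9)^2 - 10)/(2*d^2 + 9*d - 5)^3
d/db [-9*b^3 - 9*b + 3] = -27*b^2 - 9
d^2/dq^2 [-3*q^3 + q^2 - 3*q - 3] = 2 - 18*q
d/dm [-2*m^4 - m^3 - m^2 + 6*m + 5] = -8*m^3 - 3*m^2 - 2*m + 6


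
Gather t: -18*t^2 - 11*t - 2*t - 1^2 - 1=-18*t^2 - 13*t - 2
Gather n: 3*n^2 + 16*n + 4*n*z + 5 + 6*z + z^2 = 3*n^2 + n*(4*z + 16) + z^2 + 6*z + 5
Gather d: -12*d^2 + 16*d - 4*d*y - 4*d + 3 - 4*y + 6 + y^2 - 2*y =-12*d^2 + d*(12 - 4*y) + y^2 - 6*y + 9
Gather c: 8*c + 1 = 8*c + 1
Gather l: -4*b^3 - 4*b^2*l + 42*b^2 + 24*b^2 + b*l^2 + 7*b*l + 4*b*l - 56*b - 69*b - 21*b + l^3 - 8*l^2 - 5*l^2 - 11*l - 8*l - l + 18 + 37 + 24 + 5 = -4*b^3 + 66*b^2 - 146*b + l^3 + l^2*(b - 13) + l*(-4*b^2 + 11*b - 20) + 84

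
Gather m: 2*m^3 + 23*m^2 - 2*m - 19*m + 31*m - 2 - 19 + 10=2*m^3 + 23*m^2 + 10*m - 11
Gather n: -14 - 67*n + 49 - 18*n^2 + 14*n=-18*n^2 - 53*n + 35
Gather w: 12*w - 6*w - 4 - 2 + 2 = 6*w - 4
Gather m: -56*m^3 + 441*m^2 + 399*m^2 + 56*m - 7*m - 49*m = -56*m^3 + 840*m^2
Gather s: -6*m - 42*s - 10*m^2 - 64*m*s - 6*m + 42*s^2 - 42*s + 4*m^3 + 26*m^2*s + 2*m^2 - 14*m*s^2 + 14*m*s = 4*m^3 - 8*m^2 - 12*m + s^2*(42 - 14*m) + s*(26*m^2 - 50*m - 84)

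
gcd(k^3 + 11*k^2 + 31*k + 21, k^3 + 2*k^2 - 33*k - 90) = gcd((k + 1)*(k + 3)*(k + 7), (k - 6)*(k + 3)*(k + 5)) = k + 3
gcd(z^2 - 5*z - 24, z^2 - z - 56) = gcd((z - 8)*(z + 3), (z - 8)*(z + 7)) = z - 8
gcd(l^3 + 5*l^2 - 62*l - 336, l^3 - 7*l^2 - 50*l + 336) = l^2 - l - 56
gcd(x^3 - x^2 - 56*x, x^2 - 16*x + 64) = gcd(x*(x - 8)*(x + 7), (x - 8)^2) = x - 8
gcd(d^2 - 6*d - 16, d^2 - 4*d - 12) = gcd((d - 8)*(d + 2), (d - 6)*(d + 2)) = d + 2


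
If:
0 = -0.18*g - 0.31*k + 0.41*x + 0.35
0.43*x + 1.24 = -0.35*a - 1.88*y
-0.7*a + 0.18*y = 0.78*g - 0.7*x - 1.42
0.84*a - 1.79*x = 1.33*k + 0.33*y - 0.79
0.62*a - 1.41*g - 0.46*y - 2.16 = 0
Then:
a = 2.30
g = -0.13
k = 1.77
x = 0.42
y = -1.18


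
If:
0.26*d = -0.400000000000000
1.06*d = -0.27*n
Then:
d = -1.54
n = 6.04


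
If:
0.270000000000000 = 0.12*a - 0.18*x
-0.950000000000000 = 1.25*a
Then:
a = -0.76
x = -2.01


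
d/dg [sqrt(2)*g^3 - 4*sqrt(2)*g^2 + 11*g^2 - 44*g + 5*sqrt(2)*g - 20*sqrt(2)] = 3*sqrt(2)*g^2 - 8*sqrt(2)*g + 22*g - 44 + 5*sqrt(2)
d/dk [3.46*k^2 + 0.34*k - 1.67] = 6.92*k + 0.34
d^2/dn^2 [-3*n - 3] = 0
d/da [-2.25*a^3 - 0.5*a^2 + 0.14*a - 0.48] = -6.75*a^2 - 1.0*a + 0.14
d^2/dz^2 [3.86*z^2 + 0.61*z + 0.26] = 7.72000000000000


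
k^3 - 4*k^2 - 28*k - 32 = (k - 8)*(k + 2)^2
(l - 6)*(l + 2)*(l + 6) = l^3 + 2*l^2 - 36*l - 72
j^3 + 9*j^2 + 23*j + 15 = (j + 1)*(j + 3)*(j + 5)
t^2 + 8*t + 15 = (t + 3)*(t + 5)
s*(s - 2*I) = s^2 - 2*I*s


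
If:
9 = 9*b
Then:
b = 1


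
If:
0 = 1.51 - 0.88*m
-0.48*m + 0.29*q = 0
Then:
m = 1.72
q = 2.84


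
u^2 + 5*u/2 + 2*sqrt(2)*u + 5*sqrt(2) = (u + 5/2)*(u + 2*sqrt(2))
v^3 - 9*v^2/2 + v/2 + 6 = (v - 4)*(v - 3/2)*(v + 1)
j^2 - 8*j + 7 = (j - 7)*(j - 1)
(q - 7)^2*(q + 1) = q^3 - 13*q^2 + 35*q + 49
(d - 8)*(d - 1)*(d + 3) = d^3 - 6*d^2 - 19*d + 24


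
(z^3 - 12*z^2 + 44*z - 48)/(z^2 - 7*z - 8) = (-z^3 + 12*z^2 - 44*z + 48)/(-z^2 + 7*z + 8)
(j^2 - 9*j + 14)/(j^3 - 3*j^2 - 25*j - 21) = (j - 2)/(j^2 + 4*j + 3)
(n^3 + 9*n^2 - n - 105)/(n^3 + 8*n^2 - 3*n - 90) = (n + 7)/(n + 6)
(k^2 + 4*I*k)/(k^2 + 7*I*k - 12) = k/(k + 3*I)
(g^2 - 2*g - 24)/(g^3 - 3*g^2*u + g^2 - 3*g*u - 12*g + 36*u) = (6 - g)/(-g^2 + 3*g*u + 3*g - 9*u)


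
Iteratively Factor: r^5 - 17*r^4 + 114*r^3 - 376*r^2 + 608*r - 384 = (r - 3)*(r^4 - 14*r^3 + 72*r^2 - 160*r + 128) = (r - 3)*(r - 2)*(r^3 - 12*r^2 + 48*r - 64) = (r - 4)*(r - 3)*(r - 2)*(r^2 - 8*r + 16) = (r - 4)^2*(r - 3)*(r - 2)*(r - 4)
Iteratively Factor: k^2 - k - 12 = (k - 4)*(k + 3)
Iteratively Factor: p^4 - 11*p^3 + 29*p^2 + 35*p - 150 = (p + 2)*(p^3 - 13*p^2 + 55*p - 75) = (p - 5)*(p + 2)*(p^2 - 8*p + 15) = (p - 5)^2*(p + 2)*(p - 3)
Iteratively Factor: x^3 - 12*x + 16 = (x - 2)*(x^2 + 2*x - 8) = (x - 2)*(x + 4)*(x - 2)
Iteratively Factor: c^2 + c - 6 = (c + 3)*(c - 2)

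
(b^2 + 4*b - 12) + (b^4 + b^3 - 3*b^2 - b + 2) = b^4 + b^3 - 2*b^2 + 3*b - 10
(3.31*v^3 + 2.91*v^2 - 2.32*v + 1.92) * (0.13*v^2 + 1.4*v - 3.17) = 0.4303*v^5 + 5.0123*v^4 - 6.7203*v^3 - 12.2231*v^2 + 10.0424*v - 6.0864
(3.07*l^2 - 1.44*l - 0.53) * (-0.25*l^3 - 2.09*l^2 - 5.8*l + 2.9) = -0.7675*l^5 - 6.0563*l^4 - 14.6639*l^3 + 18.3627*l^2 - 1.102*l - 1.537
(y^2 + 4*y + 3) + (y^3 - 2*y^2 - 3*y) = y^3 - y^2 + y + 3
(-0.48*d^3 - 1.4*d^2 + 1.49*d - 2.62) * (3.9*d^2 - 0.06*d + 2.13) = -1.872*d^5 - 5.4312*d^4 + 4.8726*d^3 - 13.2894*d^2 + 3.3309*d - 5.5806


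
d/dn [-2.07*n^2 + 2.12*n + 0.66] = 2.12 - 4.14*n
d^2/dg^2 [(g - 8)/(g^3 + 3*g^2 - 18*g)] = 6*(g*(g^2 + 3*g - 18)*(-g^2 - 2*g - (g - 8)*(g + 1) + 6) + 3*(g - 8)*(g^2 + 2*g - 6)^2)/(g^3*(g^2 + 3*g - 18)^3)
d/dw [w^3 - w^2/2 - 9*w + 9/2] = 3*w^2 - w - 9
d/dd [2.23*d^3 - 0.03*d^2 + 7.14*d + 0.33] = 6.69*d^2 - 0.06*d + 7.14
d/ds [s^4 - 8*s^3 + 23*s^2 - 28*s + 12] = 4*s^3 - 24*s^2 + 46*s - 28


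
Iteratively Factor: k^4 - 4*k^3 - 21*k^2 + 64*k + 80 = (k - 4)*(k^3 - 21*k - 20) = (k - 5)*(k - 4)*(k^2 + 5*k + 4) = (k - 5)*(k - 4)*(k + 1)*(k + 4)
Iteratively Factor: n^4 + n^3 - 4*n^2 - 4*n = (n - 2)*(n^3 + 3*n^2 + 2*n) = n*(n - 2)*(n^2 + 3*n + 2) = n*(n - 2)*(n + 1)*(n + 2)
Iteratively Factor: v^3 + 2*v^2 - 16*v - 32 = (v + 2)*(v^2 - 16) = (v + 2)*(v + 4)*(v - 4)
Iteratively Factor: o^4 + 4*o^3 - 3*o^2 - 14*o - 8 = (o + 1)*(o^3 + 3*o^2 - 6*o - 8) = (o + 1)*(o + 4)*(o^2 - o - 2) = (o - 2)*(o + 1)*(o + 4)*(o + 1)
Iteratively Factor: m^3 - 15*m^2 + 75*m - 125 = (m - 5)*(m^2 - 10*m + 25) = (m - 5)^2*(m - 5)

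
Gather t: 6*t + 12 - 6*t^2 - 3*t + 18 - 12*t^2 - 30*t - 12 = -18*t^2 - 27*t + 18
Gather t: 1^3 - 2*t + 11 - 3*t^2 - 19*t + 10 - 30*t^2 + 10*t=-33*t^2 - 11*t + 22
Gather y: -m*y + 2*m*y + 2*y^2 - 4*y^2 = m*y - 2*y^2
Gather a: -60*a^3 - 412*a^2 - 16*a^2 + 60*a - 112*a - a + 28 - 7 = -60*a^3 - 428*a^2 - 53*a + 21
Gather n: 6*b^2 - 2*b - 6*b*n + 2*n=6*b^2 - 2*b + n*(2 - 6*b)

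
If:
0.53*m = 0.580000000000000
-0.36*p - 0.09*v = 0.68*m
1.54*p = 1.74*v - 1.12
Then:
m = 1.09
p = -1.82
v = -0.97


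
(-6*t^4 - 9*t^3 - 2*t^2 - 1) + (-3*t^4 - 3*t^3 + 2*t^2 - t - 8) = -9*t^4 - 12*t^3 - t - 9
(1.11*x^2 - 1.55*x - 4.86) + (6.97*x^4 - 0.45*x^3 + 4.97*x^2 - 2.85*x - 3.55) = 6.97*x^4 - 0.45*x^3 + 6.08*x^2 - 4.4*x - 8.41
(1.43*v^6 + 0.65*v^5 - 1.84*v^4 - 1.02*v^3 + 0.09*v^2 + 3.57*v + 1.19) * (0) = 0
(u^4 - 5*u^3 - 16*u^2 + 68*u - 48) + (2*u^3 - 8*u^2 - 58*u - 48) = u^4 - 3*u^3 - 24*u^2 + 10*u - 96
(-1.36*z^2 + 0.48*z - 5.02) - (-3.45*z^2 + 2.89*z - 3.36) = 2.09*z^2 - 2.41*z - 1.66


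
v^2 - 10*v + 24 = (v - 6)*(v - 4)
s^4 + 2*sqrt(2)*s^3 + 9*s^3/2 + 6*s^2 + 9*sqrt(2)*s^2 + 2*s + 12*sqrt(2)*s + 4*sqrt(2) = (s + 1/2)*(s + 2)^2*(s + 2*sqrt(2))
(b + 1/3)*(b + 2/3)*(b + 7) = b^3 + 8*b^2 + 65*b/9 + 14/9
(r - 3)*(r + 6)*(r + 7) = r^3 + 10*r^2 + 3*r - 126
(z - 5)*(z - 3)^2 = z^3 - 11*z^2 + 39*z - 45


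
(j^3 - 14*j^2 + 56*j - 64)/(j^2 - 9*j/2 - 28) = 2*(j^2 - 6*j + 8)/(2*j + 7)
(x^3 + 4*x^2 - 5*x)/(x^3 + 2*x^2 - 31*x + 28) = x*(x + 5)/(x^2 + 3*x - 28)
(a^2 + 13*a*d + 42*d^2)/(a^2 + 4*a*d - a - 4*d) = (a^2 + 13*a*d + 42*d^2)/(a^2 + 4*a*d - a - 4*d)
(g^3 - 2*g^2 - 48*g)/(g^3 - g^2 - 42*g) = (g - 8)/(g - 7)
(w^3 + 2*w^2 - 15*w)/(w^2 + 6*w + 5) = w*(w - 3)/(w + 1)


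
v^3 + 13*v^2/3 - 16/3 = (v - 1)*(v + 4/3)*(v + 4)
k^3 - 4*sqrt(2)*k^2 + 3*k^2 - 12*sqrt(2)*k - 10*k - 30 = (k + 3)*(k - 5*sqrt(2))*(k + sqrt(2))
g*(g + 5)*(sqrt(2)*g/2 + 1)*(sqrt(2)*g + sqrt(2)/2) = g^4 + sqrt(2)*g^3 + 11*g^3/2 + 5*g^2/2 + 11*sqrt(2)*g^2/2 + 5*sqrt(2)*g/2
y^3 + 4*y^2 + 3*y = y*(y + 1)*(y + 3)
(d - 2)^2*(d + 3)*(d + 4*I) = d^4 - d^3 + 4*I*d^3 - 8*d^2 - 4*I*d^2 + 12*d - 32*I*d + 48*I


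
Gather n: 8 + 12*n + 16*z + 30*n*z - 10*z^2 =n*(30*z + 12) - 10*z^2 + 16*z + 8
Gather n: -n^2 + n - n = -n^2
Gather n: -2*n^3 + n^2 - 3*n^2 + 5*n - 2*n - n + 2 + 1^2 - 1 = -2*n^3 - 2*n^2 + 2*n + 2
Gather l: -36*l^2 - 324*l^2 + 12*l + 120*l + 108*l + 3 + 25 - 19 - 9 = -360*l^2 + 240*l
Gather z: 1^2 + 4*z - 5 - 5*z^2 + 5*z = -5*z^2 + 9*z - 4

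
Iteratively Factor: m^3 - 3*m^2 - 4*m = (m - 4)*(m^2 + m) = (m - 4)*(m + 1)*(m)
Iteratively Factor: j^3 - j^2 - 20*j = (j - 5)*(j^2 + 4*j) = j*(j - 5)*(j + 4)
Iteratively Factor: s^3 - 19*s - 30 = (s + 2)*(s^2 - 2*s - 15) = (s - 5)*(s + 2)*(s + 3)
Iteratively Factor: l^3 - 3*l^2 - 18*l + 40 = (l - 5)*(l^2 + 2*l - 8) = (l - 5)*(l - 2)*(l + 4)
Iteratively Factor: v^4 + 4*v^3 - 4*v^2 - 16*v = (v + 2)*(v^3 + 2*v^2 - 8*v) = v*(v + 2)*(v^2 + 2*v - 8) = v*(v + 2)*(v + 4)*(v - 2)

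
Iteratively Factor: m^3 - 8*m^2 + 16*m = (m - 4)*(m^2 - 4*m) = m*(m - 4)*(m - 4)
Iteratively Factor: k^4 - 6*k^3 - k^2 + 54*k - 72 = (k - 4)*(k^3 - 2*k^2 - 9*k + 18) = (k - 4)*(k - 3)*(k^2 + k - 6) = (k - 4)*(k - 3)*(k - 2)*(k + 3)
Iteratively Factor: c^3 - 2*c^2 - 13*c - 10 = (c + 1)*(c^2 - 3*c - 10) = (c + 1)*(c + 2)*(c - 5)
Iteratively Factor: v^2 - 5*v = (v - 5)*(v)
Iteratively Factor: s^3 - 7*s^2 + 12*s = (s - 3)*(s^2 - 4*s) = (s - 4)*(s - 3)*(s)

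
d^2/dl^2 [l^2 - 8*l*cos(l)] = 8*l*cos(l) + 16*sin(l) + 2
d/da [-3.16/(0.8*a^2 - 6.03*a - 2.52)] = (5.056*a - 19.0548)/(-0.8*a^2 + 6.03*a + 2.52)^2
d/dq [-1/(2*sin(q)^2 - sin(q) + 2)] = (4*sin(q) - 1)*cos(q)/(-sin(q) - cos(2*q) + 3)^2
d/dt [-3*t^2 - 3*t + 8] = -6*t - 3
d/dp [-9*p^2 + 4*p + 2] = 4 - 18*p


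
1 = 1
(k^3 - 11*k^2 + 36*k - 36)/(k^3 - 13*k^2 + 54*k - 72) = (k - 2)/(k - 4)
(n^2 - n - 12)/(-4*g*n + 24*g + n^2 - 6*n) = (-n^2 + n + 12)/(4*g*n - 24*g - n^2 + 6*n)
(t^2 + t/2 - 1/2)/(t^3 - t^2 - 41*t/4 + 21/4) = 2*(t + 1)/(2*t^2 - t - 21)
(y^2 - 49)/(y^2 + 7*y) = (y - 7)/y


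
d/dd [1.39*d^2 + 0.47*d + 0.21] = 2.78*d + 0.47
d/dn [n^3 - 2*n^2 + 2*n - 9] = 3*n^2 - 4*n + 2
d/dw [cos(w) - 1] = -sin(w)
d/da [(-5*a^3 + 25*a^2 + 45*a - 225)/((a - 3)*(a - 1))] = 5*(-a^2 + 2*a - 17)/(a^2 - 2*a + 1)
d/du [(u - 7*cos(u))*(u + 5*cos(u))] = 2*u*sin(u) + 2*u + 35*sin(2*u) - 2*cos(u)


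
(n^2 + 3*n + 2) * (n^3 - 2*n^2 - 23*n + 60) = n^5 + n^4 - 27*n^3 - 13*n^2 + 134*n + 120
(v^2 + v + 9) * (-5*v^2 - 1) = -5*v^4 - 5*v^3 - 46*v^2 - v - 9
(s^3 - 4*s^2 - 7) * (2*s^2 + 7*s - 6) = 2*s^5 - s^4 - 34*s^3 + 10*s^2 - 49*s + 42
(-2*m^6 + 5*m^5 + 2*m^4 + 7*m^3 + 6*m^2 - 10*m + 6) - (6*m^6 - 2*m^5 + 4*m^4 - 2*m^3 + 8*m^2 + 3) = -8*m^6 + 7*m^5 - 2*m^4 + 9*m^3 - 2*m^2 - 10*m + 3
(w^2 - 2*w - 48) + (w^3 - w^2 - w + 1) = w^3 - 3*w - 47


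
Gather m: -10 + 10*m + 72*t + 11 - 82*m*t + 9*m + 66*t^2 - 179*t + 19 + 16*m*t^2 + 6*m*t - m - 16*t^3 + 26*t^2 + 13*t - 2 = m*(16*t^2 - 76*t + 18) - 16*t^3 + 92*t^2 - 94*t + 18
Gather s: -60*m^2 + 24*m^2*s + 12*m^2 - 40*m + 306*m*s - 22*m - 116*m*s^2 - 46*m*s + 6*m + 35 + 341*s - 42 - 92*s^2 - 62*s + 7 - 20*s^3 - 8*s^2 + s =-48*m^2 - 56*m - 20*s^3 + s^2*(-116*m - 100) + s*(24*m^2 + 260*m + 280)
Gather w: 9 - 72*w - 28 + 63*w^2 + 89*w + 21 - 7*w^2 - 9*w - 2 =56*w^2 + 8*w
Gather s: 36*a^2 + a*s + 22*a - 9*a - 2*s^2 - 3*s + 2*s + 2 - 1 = 36*a^2 + 13*a - 2*s^2 + s*(a - 1) + 1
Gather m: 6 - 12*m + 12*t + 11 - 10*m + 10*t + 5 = -22*m + 22*t + 22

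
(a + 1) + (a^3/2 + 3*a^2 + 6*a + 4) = a^3/2 + 3*a^2 + 7*a + 5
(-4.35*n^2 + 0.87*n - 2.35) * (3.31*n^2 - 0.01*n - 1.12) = -14.3985*n^4 + 2.9232*n^3 - 2.9152*n^2 - 0.9509*n + 2.632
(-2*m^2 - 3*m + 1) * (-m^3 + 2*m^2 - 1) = 2*m^5 - m^4 - 7*m^3 + 4*m^2 + 3*m - 1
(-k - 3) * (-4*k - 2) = 4*k^2 + 14*k + 6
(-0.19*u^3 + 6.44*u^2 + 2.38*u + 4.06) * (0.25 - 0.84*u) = 0.1596*u^4 - 5.4571*u^3 - 0.3892*u^2 - 2.8154*u + 1.015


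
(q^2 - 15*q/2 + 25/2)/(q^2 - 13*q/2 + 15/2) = (2*q - 5)/(2*q - 3)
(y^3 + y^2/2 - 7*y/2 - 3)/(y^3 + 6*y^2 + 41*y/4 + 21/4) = 2*(y - 2)/(2*y + 7)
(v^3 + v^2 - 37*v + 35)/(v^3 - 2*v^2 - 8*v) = (-v^3 - v^2 + 37*v - 35)/(v*(-v^2 + 2*v + 8))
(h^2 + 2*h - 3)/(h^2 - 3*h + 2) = (h + 3)/(h - 2)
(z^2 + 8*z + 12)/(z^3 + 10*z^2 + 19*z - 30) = (z + 2)/(z^2 + 4*z - 5)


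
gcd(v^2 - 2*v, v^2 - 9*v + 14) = v - 2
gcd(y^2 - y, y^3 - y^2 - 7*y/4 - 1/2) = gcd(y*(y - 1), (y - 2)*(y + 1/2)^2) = 1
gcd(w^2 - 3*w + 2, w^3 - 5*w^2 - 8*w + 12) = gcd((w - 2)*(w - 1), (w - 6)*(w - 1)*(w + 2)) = w - 1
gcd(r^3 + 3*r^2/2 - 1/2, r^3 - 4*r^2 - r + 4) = r + 1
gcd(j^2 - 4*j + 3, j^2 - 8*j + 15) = j - 3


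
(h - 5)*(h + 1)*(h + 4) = h^3 - 21*h - 20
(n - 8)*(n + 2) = n^2 - 6*n - 16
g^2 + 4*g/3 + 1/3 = (g + 1/3)*(g + 1)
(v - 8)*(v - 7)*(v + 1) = v^3 - 14*v^2 + 41*v + 56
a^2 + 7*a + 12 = (a + 3)*(a + 4)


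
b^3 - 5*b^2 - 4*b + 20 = (b - 5)*(b - 2)*(b + 2)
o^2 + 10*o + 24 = (o + 4)*(o + 6)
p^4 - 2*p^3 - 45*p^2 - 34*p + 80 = (p - 8)*(p - 1)*(p + 2)*(p + 5)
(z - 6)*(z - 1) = z^2 - 7*z + 6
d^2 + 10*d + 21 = (d + 3)*(d + 7)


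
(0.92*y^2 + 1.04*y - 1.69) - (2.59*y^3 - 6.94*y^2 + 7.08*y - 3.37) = -2.59*y^3 + 7.86*y^2 - 6.04*y + 1.68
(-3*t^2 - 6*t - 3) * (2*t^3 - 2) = -6*t^5 - 12*t^4 - 6*t^3 + 6*t^2 + 12*t + 6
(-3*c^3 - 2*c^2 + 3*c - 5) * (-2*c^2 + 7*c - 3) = 6*c^5 - 17*c^4 - 11*c^3 + 37*c^2 - 44*c + 15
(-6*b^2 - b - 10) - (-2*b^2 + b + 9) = -4*b^2 - 2*b - 19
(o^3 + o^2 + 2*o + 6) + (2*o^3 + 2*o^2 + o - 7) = 3*o^3 + 3*o^2 + 3*o - 1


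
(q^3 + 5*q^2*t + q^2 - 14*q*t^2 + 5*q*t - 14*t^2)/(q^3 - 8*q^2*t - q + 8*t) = (q^2 + 5*q*t - 14*t^2)/(q^2 - 8*q*t - q + 8*t)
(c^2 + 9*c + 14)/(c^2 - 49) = (c + 2)/(c - 7)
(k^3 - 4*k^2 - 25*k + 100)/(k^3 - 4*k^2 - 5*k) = (k^2 + k - 20)/(k*(k + 1))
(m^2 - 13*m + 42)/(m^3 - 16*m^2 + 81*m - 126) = 1/(m - 3)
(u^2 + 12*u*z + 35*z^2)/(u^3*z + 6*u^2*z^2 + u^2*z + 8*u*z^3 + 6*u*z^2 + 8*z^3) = (u^2 + 12*u*z + 35*z^2)/(z*(u^3 + 6*u^2*z + u^2 + 8*u*z^2 + 6*u*z + 8*z^2))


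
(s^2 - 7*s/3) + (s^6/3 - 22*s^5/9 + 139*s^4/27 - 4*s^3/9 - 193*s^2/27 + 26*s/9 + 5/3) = s^6/3 - 22*s^5/9 + 139*s^4/27 - 4*s^3/9 - 166*s^2/27 + 5*s/9 + 5/3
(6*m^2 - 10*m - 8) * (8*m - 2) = 48*m^3 - 92*m^2 - 44*m + 16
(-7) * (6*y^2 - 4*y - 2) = -42*y^2 + 28*y + 14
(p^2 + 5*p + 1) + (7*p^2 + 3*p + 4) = 8*p^2 + 8*p + 5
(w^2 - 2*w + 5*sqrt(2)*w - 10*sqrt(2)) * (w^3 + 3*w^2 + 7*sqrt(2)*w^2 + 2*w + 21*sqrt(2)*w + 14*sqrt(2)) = w^5 + w^4 + 12*sqrt(2)*w^4 + 12*sqrt(2)*w^3 + 66*w^3 - 48*sqrt(2)*w^2 + 66*w^2 - 280*w - 48*sqrt(2)*w - 280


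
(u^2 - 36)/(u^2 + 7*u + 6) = (u - 6)/(u + 1)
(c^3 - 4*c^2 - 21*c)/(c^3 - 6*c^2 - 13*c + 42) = c/(c - 2)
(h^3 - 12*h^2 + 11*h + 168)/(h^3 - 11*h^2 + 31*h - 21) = (h^2 - 5*h - 24)/(h^2 - 4*h + 3)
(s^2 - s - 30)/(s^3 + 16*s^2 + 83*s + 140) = (s - 6)/(s^2 + 11*s + 28)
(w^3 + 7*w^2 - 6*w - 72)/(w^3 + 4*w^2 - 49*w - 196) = (w^2 + 3*w - 18)/(w^2 - 49)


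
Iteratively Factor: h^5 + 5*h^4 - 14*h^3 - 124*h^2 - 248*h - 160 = (h + 2)*(h^4 + 3*h^3 - 20*h^2 - 84*h - 80) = (h + 2)*(h + 4)*(h^3 - h^2 - 16*h - 20) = (h + 2)^2*(h + 4)*(h^2 - 3*h - 10) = (h - 5)*(h + 2)^2*(h + 4)*(h + 2)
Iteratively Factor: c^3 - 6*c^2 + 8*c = (c - 4)*(c^2 - 2*c) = c*(c - 4)*(c - 2)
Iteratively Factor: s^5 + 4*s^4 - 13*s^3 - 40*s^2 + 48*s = (s)*(s^4 + 4*s^3 - 13*s^2 - 40*s + 48) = s*(s - 3)*(s^3 + 7*s^2 + 8*s - 16) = s*(s - 3)*(s + 4)*(s^2 + 3*s - 4) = s*(s - 3)*(s + 4)^2*(s - 1)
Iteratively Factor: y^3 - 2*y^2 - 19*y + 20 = (y - 1)*(y^2 - y - 20) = (y - 1)*(y + 4)*(y - 5)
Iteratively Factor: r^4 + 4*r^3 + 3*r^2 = (r)*(r^3 + 4*r^2 + 3*r) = r*(r + 1)*(r^2 + 3*r) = r*(r + 1)*(r + 3)*(r)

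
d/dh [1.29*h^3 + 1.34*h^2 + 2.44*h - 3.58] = 3.87*h^2 + 2.68*h + 2.44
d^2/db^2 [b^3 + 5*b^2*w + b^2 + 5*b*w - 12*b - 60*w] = 6*b + 10*w + 2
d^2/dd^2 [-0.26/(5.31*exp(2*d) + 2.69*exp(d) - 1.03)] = ((5.5224*exp(d) + 0.6994)*(5.31*exp(2*d) + 2.69*exp(d) - 1.03) - 0.26*(10.62*exp(d) + 2.69)*(21.24*exp(d) + 5.38)*exp(d))*exp(d)/(5.31*exp(2*d) + 2.69*exp(d) - 1.03)^3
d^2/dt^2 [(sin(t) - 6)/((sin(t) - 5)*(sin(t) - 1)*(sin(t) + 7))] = (-4*sin(t)^6 + 47*sin(t)^5 - 30*sin(t)^4 - 98*sin(t)^3 - 2464*sin(t)^2 + 4491*sin(t) + 13418)/((sin(t) - 5)^3*(sin(t) - 1)^2*(sin(t) + 7)^3)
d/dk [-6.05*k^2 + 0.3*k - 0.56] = 0.3 - 12.1*k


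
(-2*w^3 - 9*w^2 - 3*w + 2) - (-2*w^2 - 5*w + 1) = -2*w^3 - 7*w^2 + 2*w + 1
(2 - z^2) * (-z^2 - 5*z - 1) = z^4 + 5*z^3 - z^2 - 10*z - 2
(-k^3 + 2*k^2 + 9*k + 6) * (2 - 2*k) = 2*k^4 - 6*k^3 - 14*k^2 + 6*k + 12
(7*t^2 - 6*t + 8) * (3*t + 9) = 21*t^3 + 45*t^2 - 30*t + 72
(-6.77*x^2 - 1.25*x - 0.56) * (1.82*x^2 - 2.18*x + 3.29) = -12.3214*x^4 + 12.4836*x^3 - 20.5675*x^2 - 2.8917*x - 1.8424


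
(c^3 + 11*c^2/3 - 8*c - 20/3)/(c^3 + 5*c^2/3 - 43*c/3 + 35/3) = (3*c^2 - 4*c - 4)/(3*c^2 - 10*c + 7)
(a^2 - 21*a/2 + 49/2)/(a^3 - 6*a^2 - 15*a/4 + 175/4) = 2*(a - 7)/(2*a^2 - 5*a - 25)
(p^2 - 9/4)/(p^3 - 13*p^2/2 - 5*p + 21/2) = (p - 3/2)/(p^2 - 8*p + 7)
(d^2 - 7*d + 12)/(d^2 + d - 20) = (d - 3)/(d + 5)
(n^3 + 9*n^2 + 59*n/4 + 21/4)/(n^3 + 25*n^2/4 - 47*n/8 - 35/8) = 2*(2*n + 3)/(4*n - 5)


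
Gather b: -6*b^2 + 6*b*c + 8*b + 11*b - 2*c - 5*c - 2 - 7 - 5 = -6*b^2 + b*(6*c + 19) - 7*c - 14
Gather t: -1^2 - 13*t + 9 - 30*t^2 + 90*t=-30*t^2 + 77*t + 8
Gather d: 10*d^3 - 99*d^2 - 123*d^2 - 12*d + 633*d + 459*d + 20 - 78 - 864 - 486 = 10*d^3 - 222*d^2 + 1080*d - 1408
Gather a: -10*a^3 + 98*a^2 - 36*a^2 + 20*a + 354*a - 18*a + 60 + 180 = -10*a^3 + 62*a^2 + 356*a + 240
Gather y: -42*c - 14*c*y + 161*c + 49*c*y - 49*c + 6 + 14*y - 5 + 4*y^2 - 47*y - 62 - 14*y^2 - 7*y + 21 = 70*c - 10*y^2 + y*(35*c - 40) - 40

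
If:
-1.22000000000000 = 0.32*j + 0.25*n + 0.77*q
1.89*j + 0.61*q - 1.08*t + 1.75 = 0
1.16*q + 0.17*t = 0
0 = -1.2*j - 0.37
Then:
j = -0.31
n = -4.03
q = -0.15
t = 1.00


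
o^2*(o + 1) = o^3 + o^2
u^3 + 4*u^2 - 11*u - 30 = (u - 3)*(u + 2)*(u + 5)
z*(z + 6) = z^2 + 6*z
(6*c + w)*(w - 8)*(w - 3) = 6*c*w^2 - 66*c*w + 144*c + w^3 - 11*w^2 + 24*w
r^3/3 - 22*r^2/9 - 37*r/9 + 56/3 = (r/3 + 1)*(r - 8)*(r - 7/3)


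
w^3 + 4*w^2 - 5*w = w*(w - 1)*(w + 5)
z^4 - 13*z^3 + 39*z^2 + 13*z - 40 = (z - 8)*(z - 5)*(z - 1)*(z + 1)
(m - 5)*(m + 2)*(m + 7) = m^3 + 4*m^2 - 31*m - 70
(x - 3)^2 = x^2 - 6*x + 9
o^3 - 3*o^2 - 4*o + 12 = (o - 3)*(o - 2)*(o + 2)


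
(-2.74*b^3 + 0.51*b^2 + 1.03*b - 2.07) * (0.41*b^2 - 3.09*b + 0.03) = -1.1234*b^5 + 8.6757*b^4 - 1.2358*b^3 - 4.0161*b^2 + 6.4272*b - 0.0621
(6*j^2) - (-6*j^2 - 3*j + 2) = 12*j^2 + 3*j - 2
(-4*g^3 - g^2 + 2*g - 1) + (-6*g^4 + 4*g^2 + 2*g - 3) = -6*g^4 - 4*g^3 + 3*g^2 + 4*g - 4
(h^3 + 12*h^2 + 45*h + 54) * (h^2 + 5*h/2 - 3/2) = h^5 + 29*h^4/2 + 147*h^3/2 + 297*h^2/2 + 135*h/2 - 81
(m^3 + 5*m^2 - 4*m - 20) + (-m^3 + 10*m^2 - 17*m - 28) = 15*m^2 - 21*m - 48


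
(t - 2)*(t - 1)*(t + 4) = t^3 + t^2 - 10*t + 8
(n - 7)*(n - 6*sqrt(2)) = n^2 - 6*sqrt(2)*n - 7*n + 42*sqrt(2)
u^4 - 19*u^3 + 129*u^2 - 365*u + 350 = (u - 7)*(u - 5)^2*(u - 2)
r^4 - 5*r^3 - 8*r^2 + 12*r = r*(r - 6)*(r - 1)*(r + 2)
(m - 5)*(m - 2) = m^2 - 7*m + 10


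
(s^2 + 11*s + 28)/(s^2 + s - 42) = (s + 4)/(s - 6)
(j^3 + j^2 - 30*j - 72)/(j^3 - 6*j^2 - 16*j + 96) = (j + 3)/(j - 4)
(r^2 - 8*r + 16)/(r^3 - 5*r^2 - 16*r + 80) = (r - 4)/(r^2 - r - 20)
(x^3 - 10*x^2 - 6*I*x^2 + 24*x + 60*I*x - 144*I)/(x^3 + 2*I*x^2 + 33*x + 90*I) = (x^2 - 10*x + 24)/(x^2 + 8*I*x - 15)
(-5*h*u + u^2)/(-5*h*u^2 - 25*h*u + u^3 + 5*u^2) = 1/(u + 5)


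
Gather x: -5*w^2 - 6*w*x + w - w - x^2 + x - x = -5*w^2 - 6*w*x - x^2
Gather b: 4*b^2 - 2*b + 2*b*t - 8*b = 4*b^2 + b*(2*t - 10)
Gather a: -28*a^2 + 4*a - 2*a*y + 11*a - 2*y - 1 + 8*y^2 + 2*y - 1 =-28*a^2 + a*(15 - 2*y) + 8*y^2 - 2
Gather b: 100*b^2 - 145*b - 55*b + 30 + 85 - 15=100*b^2 - 200*b + 100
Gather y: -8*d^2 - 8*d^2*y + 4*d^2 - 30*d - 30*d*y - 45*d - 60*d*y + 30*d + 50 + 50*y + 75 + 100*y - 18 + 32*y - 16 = -4*d^2 - 45*d + y*(-8*d^2 - 90*d + 182) + 91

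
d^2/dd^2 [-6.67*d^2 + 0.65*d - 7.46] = -13.3400000000000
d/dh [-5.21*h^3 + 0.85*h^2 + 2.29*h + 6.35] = -15.63*h^2 + 1.7*h + 2.29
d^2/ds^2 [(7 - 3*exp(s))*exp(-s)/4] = 7*exp(-s)/4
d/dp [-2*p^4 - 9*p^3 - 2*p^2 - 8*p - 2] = -8*p^3 - 27*p^2 - 4*p - 8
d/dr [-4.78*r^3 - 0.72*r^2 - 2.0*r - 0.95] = -14.34*r^2 - 1.44*r - 2.0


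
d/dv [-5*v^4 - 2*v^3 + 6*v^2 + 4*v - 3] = -20*v^3 - 6*v^2 + 12*v + 4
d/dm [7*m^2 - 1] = 14*m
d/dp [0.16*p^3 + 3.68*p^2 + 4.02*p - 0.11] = 0.48*p^2 + 7.36*p + 4.02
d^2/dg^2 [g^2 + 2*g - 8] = 2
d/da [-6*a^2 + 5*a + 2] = 5 - 12*a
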